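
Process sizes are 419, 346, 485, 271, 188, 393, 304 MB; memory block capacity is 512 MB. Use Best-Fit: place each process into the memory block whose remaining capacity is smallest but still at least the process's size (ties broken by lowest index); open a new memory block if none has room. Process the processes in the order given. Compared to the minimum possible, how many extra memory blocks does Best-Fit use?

0

Best-Fit: [419] [346] [485] [271,188] [393] [304] → 6 memory blocks.
6 processes exceed 256 MB (half the capacity), and no two of those can share a memory block, so at least 6 memory blocks are needed.
So 6 is already optimal.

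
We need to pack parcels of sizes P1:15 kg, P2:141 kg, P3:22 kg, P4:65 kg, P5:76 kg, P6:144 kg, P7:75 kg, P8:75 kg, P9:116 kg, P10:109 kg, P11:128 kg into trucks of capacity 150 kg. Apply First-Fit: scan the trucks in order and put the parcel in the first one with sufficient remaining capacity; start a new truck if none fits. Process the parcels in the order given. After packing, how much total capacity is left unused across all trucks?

Put P1 (15 kg) in truck 1; 135 kg remain.
Put P2 (141 kg) in truck 2; 9 kg remain.
Put P3 (22 kg) in truck 1; 113 kg remain.
Put P4 (65 kg) in truck 1; 48 kg remain.
Put P5 (76 kg) in truck 3; 74 kg remain.
Put P6 (144 kg) in truck 4; 6 kg remain.
Put P7 (75 kg) in truck 5; 75 kg remain.
Put P8 (75 kg) in truck 5; 0 kg remain.
Put P9 (116 kg) in truck 6; 34 kg remain.
Put P10 (109 kg) in truck 7; 41 kg remain.
Put P11 (128 kg) in truck 8; 22 kg remain.
8 trucks × 150 kg = 1200 kg; used 966 kg; unused 234 kg.

234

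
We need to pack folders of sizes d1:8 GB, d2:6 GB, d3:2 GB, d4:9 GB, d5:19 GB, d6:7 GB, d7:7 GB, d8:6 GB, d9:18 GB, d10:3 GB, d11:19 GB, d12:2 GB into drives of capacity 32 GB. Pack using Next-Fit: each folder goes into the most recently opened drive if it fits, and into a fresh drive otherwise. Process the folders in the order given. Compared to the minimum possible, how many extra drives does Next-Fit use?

0

Next-Fit: [8,6,2,9] [19,7] [7,6,18] [3,19,2] → 4 drives.
Total size 106 GB; any packing needs at least ⌈106/32⌉ = 4 drives.
So 4 is already optimal.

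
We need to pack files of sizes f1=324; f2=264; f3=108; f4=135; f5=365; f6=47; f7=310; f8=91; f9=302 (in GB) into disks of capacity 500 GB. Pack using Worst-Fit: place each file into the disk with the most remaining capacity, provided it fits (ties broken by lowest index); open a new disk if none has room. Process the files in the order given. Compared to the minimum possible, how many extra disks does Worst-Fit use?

0

Worst-Fit: [324,135] [264,108] [365,47] [310,91] [302] → 5 disks.
5 files exceed 250 GB (half the capacity), and no two of those can share a disk, so at least 5 disks are needed.
So 5 is already optimal.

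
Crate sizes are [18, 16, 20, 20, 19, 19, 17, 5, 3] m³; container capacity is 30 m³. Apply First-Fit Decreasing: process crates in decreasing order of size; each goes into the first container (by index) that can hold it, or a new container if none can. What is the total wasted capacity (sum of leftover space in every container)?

Sorted descending: 20, 20, 19, 19, 18, 17, 16, 5, 3.
container 1: place 20 m³, 10 m³ left
container 2: place 20 m³, 10 m³ left
container 3: place 19 m³, 11 m³ left
container 4: place 19 m³, 11 m³ left
container 5: place 18 m³, 12 m³ left
container 6: place 17 m³, 13 m³ left
container 7: place 16 m³, 14 m³ left
container 1: place 5 m³, 5 m³ left
container 1: place 3 m³, 2 m³ left
7 containers × 30 m³ = 210 m³; used 137 m³; unused 73 m³.

73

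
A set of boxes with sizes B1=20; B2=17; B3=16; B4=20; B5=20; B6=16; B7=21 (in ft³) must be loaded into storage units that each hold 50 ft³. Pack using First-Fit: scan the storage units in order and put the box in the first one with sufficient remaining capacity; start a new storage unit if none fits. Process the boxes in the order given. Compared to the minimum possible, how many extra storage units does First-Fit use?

First-Fit: [20,17] [16,20] [20,16] [21] → 4 storage units.
Total size 130 ft³; any packing needs at least ⌈130/50⌉ = 3 storage units.
An optimal packing achieves that bound: [21,20] [20,20] [17,16,16] → 3 storage units.
Excess: 4 − 3 = 1.

1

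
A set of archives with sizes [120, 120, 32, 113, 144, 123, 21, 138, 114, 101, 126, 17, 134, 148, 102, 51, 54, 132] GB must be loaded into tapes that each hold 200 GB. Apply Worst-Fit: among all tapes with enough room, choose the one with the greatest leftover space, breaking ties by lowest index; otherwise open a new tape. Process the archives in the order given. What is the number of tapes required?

13

120 GB → tape 1 (remaining 80 GB)
120 GB → tape 2 (remaining 80 GB)
32 GB → tape 1 (remaining 48 GB)
113 GB → tape 3 (remaining 87 GB)
144 GB → tape 4 (remaining 56 GB)
123 GB → tape 5 (remaining 77 GB)
21 GB → tape 3 (remaining 66 GB)
138 GB → tape 6 (remaining 62 GB)
114 GB → tape 7 (remaining 86 GB)
101 GB → tape 8 (remaining 99 GB)
126 GB → tape 9 (remaining 74 GB)
17 GB → tape 8 (remaining 82 GB)
134 GB → tape 10 (remaining 66 GB)
148 GB → tape 11 (remaining 52 GB)
102 GB → tape 12 (remaining 98 GB)
51 GB → tape 12 (remaining 47 GB)
54 GB → tape 7 (remaining 32 GB)
132 GB → tape 13 (remaining 68 GB)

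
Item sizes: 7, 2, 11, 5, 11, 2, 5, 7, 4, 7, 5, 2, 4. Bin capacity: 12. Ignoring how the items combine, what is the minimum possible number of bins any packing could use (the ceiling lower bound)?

Total size = 7 + 2 + 11 + 5 + 11 + 2 + 5 + 7 + 4 + 7 + 5 + 2 + 4 = 72.
⌈72 / 12⌉ = 6.

6 bins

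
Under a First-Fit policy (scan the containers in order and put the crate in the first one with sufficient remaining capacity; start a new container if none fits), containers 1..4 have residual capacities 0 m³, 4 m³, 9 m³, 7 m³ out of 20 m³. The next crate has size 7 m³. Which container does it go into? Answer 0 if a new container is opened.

3

Containers with room: container 3 (9 m³), container 4 (7 m³).
The first with room is container 3.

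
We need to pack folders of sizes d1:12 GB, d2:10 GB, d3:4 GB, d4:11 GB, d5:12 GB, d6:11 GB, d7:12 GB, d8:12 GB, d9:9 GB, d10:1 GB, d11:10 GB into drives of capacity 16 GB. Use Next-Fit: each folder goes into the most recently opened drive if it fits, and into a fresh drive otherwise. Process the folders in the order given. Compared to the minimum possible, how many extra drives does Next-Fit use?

0

Next-Fit: [12] [10,4] [11] [12] [11] [12] [12] [9,1] [10] → 9 drives.
9 folders exceed 8 GB (half the capacity), and no two of those can share a drive, so at least 9 drives are needed.
So 9 is already optimal.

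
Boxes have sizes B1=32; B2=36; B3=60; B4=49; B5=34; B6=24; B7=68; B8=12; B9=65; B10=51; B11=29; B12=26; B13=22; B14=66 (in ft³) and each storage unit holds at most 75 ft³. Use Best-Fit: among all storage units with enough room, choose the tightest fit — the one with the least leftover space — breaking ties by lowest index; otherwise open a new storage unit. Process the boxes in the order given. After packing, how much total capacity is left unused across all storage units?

B1 (32 ft³) → storage unit 1 (remaining 43 ft³)
B2 (36 ft³) → storage unit 1 (remaining 7 ft³)
B3 (60 ft³) → storage unit 2 (remaining 15 ft³)
B4 (49 ft³) → storage unit 3 (remaining 26 ft³)
B5 (34 ft³) → storage unit 4 (remaining 41 ft³)
B6 (24 ft³) → storage unit 3 (remaining 2 ft³)
B7 (68 ft³) → storage unit 5 (remaining 7 ft³)
B8 (12 ft³) → storage unit 2 (remaining 3 ft³)
B9 (65 ft³) → storage unit 6 (remaining 10 ft³)
B10 (51 ft³) → storage unit 7 (remaining 24 ft³)
B11 (29 ft³) → storage unit 4 (remaining 12 ft³)
B12 (26 ft³) → storage unit 8 (remaining 49 ft³)
B13 (22 ft³) → storage unit 7 (remaining 2 ft³)
B14 (66 ft³) → storage unit 9 (remaining 9 ft³)
9 storage units × 75 ft³ = 675 ft³; used 574 ft³; unused 101 ft³.

101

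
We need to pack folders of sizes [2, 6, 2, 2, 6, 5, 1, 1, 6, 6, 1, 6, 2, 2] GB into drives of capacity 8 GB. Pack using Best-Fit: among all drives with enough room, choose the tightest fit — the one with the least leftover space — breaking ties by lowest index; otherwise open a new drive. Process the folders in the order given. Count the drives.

7

Put 2 GB in drive 1; 6 GB remain.
Put 6 GB in drive 1; 0 GB remain.
Put 2 GB in drive 2; 6 GB remain.
Put 2 GB in drive 2; 4 GB remain.
Put 6 GB in drive 3; 2 GB remain.
Put 5 GB in drive 4; 3 GB remain.
Put 1 GB in drive 3; 1 GB remain.
Put 1 GB in drive 3; 0 GB remain.
Put 6 GB in drive 5; 2 GB remain.
Put 6 GB in drive 6; 2 GB remain.
Put 1 GB in drive 5; 1 GB remain.
Put 6 GB in drive 7; 2 GB remain.
Put 2 GB in drive 6; 0 GB remain.
Put 2 GB in drive 7; 0 GB remain.
Final drives: [2,6] [2,2] [6,1,1] [5] [6,1] [6,2] [6,2].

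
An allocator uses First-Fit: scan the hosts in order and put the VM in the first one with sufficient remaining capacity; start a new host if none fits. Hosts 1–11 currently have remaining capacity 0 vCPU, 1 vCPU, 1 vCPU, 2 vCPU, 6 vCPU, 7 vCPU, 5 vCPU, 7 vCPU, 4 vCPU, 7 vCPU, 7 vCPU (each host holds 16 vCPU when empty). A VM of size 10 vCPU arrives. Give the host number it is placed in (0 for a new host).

No host has ≥ 10 vCPU free, so a new host is opened.

0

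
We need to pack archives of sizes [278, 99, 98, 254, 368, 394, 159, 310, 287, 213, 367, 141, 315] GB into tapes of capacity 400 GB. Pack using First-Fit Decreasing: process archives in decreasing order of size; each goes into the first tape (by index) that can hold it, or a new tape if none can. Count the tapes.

9

Sorted descending: 394, 368, 367, 315, 310, 287, 278, 254, 213, 159, 141, 99, 98.
Put 394 GB in tape 1; 6 GB remain.
Put 368 GB in tape 2; 32 GB remain.
Put 367 GB in tape 3; 33 GB remain.
Put 315 GB in tape 4; 85 GB remain.
Put 310 GB in tape 5; 90 GB remain.
Put 287 GB in tape 6; 113 GB remain.
Put 278 GB in tape 7; 122 GB remain.
Put 254 GB in tape 8; 146 GB remain.
Put 213 GB in tape 9; 187 GB remain.
Put 159 GB in tape 9; 28 GB remain.
Put 141 GB in tape 8; 5 GB remain.
Put 99 GB in tape 6; 14 GB remain.
Put 98 GB in tape 7; 24 GB remain.
Final tapes: [394] [368] [367] [315] [310] [287,99] [278,98] [254,141] [213,159].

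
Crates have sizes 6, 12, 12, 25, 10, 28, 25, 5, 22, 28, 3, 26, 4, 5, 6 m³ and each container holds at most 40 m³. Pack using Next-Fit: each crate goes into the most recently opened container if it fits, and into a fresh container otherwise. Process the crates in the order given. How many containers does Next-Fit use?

8

container 1: place 6 m³, 34 m³ left
container 1: place 12 m³, 22 m³ left
container 1: place 12 m³, 10 m³ left
container 2: place 25 m³, 15 m³ left
container 2: place 10 m³, 5 m³ left
container 3: place 28 m³, 12 m³ left
container 4: place 25 m³, 15 m³ left
container 4: place 5 m³, 10 m³ left
container 5: place 22 m³, 18 m³ left
container 6: place 28 m³, 12 m³ left
container 6: place 3 m³, 9 m³ left
container 7: place 26 m³, 14 m³ left
container 7: place 4 m³, 10 m³ left
container 7: place 5 m³, 5 m³ left
container 8: place 6 m³, 34 m³ left
Final containers: [6,12,12] [25,10] [28] [25,5] [22] [28,3] [26,4,5] [6].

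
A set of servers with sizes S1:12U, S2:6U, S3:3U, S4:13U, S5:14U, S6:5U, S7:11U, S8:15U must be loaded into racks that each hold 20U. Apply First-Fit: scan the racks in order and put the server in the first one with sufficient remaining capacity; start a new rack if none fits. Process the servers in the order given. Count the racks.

5

rack 1: place S1 (12U), 8U left
rack 1: place S2 (6U), 2U left
rack 2: place S3 (3U), 17U left
rack 2: place S4 (13U), 4U left
rack 3: place S5 (14U), 6U left
rack 3: place S6 (5U), 1U left
rack 4: place S7 (11U), 9U left
rack 5: place S8 (15U), 5U left
Final racks: [12,6] [3,13] [14,5] [11] [15].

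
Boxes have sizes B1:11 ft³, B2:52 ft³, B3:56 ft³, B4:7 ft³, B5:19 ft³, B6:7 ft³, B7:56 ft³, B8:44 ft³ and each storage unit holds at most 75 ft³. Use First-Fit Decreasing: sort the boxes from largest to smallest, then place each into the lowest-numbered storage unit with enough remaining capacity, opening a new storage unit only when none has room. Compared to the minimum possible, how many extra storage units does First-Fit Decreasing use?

0

First-Fit Decreasing: [56,19] [56,11,7] [52,7] [44] → 4 storage units.
Total size 252 ft³; any packing needs at least ⌈252/75⌉ = 4 storage units.
So 4 is already optimal.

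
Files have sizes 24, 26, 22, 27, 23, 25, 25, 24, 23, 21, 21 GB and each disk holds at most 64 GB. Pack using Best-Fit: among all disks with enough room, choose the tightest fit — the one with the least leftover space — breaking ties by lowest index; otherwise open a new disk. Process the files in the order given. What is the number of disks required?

6

disk 1: place 24 GB, 40 GB left
disk 1: place 26 GB, 14 GB left
disk 2: place 22 GB, 42 GB left
disk 2: place 27 GB, 15 GB left
disk 3: place 23 GB, 41 GB left
disk 3: place 25 GB, 16 GB left
disk 4: place 25 GB, 39 GB left
disk 4: place 24 GB, 15 GB left
disk 5: place 23 GB, 41 GB left
disk 5: place 21 GB, 20 GB left
disk 6: place 21 GB, 43 GB left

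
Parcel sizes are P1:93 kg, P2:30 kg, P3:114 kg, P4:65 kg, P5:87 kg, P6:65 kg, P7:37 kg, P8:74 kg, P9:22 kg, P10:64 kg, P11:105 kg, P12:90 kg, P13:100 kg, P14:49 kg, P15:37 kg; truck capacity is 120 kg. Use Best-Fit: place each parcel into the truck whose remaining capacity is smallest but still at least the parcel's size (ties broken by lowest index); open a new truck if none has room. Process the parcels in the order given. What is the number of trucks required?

10 trucks

Put P1 (93 kg) in truck 1; 27 kg remain.
Put P2 (30 kg) in truck 2; 90 kg remain.
Put P3 (114 kg) in truck 3; 6 kg remain.
Put P4 (65 kg) in truck 2; 25 kg remain.
Put P5 (87 kg) in truck 4; 33 kg remain.
Put P6 (65 kg) in truck 5; 55 kg remain.
Put P7 (37 kg) in truck 5; 18 kg remain.
Put P8 (74 kg) in truck 6; 46 kg remain.
Put P9 (22 kg) in truck 2; 3 kg remain.
Put P10 (64 kg) in truck 7; 56 kg remain.
Put P11 (105 kg) in truck 8; 15 kg remain.
Put P12 (90 kg) in truck 9; 30 kg remain.
Put P13 (100 kg) in truck 10; 20 kg remain.
Put P14 (49 kg) in truck 7; 7 kg remain.
Put P15 (37 kg) in truck 6; 9 kg remain.
Final trucks: [93] [30,65,22] [114] [87] [65,37] [74,37] [64,49] [105] [90] [100].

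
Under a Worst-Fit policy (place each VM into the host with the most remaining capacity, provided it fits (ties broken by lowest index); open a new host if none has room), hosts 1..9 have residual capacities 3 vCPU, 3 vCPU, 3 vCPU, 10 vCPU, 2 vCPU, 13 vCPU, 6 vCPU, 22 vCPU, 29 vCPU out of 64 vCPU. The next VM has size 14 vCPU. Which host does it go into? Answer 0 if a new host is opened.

9

Hosts with room: host 8 (22 vCPU), host 9 (29 vCPU).
Most room is host 9 with 29 vCPU free.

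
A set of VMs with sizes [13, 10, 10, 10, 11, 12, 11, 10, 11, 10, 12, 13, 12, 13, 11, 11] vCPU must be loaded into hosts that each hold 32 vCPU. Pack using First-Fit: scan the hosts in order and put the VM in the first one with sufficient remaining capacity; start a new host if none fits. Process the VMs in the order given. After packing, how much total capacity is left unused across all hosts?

44

13 vCPU → host 1 (remaining 19 vCPU)
10 vCPU → host 1 (remaining 9 vCPU)
10 vCPU → host 2 (remaining 22 vCPU)
10 vCPU → host 2 (remaining 12 vCPU)
11 vCPU → host 2 (remaining 1 vCPU)
12 vCPU → host 3 (remaining 20 vCPU)
11 vCPU → host 3 (remaining 9 vCPU)
10 vCPU → host 4 (remaining 22 vCPU)
11 vCPU → host 4 (remaining 11 vCPU)
10 vCPU → host 4 (remaining 1 vCPU)
12 vCPU → host 5 (remaining 20 vCPU)
13 vCPU → host 5 (remaining 7 vCPU)
12 vCPU → host 6 (remaining 20 vCPU)
13 vCPU → host 6 (remaining 7 vCPU)
11 vCPU → host 7 (remaining 21 vCPU)
11 vCPU → host 7 (remaining 10 vCPU)
7 hosts × 32 vCPU = 224 vCPU; used 180 vCPU; unused 44 vCPU.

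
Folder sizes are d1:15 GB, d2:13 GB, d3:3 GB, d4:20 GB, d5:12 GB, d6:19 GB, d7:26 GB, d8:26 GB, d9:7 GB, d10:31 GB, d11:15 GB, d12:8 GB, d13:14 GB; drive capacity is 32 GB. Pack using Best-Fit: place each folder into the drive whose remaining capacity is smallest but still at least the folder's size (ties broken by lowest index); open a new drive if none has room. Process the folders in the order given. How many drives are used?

drive 1: place d1 (15 GB), 17 GB left
drive 1: place d2 (13 GB), 4 GB left
drive 1: place d3 (3 GB), 1 GB left
drive 2: place d4 (20 GB), 12 GB left
drive 2: place d5 (12 GB), 0 GB left
drive 3: place d6 (19 GB), 13 GB left
drive 4: place d7 (26 GB), 6 GB left
drive 5: place d8 (26 GB), 6 GB left
drive 3: place d9 (7 GB), 6 GB left
drive 6: place d10 (31 GB), 1 GB left
drive 7: place d11 (15 GB), 17 GB left
drive 7: place d12 (8 GB), 9 GB left
drive 8: place d13 (14 GB), 18 GB left

8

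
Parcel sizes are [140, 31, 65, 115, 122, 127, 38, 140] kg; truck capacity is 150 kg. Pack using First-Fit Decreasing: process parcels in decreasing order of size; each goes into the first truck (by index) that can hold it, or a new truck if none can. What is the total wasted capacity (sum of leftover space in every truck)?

122

Sorted descending: 140, 140, 127, 122, 115, 65, 38, 31.
140 kg → truck 1 (remaining 10 kg)
140 kg → truck 2 (remaining 10 kg)
127 kg → truck 3 (remaining 23 kg)
122 kg → truck 4 (remaining 28 kg)
115 kg → truck 5 (remaining 35 kg)
65 kg → truck 6 (remaining 85 kg)
38 kg → truck 6 (remaining 47 kg)
31 kg → truck 5 (remaining 4 kg)
6 trucks × 150 kg = 900 kg; used 778 kg; unused 122 kg.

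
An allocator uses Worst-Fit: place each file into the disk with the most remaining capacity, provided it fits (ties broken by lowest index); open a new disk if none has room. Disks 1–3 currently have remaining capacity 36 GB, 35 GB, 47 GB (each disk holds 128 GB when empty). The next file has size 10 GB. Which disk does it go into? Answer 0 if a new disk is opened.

Disks with room: disk 1 (36 GB), disk 2 (35 GB), disk 3 (47 GB).
Most room is disk 3 with 47 GB free.

3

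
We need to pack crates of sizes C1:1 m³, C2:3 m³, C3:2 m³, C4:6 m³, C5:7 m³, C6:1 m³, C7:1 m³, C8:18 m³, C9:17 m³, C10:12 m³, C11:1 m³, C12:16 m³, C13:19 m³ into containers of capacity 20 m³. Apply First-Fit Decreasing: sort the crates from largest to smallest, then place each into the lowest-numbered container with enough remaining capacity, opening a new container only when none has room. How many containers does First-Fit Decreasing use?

6 containers

Sorted descending: 19, 18, 17, 16, 12, 7, 6, 3, 2, 1, 1, 1, 1.
19 m³ → container 1 (remaining 1 m³)
18 m³ → container 2 (remaining 2 m³)
17 m³ → container 3 (remaining 3 m³)
16 m³ → container 4 (remaining 4 m³)
12 m³ → container 5 (remaining 8 m³)
7 m³ → container 5 (remaining 1 m³)
6 m³ → container 6 (remaining 14 m³)
3 m³ → container 3 (remaining 0 m³)
2 m³ → container 2 (remaining 0 m³)
1 m³ → container 1 (remaining 0 m³)
1 m³ → container 4 (remaining 3 m³)
1 m³ → container 4 (remaining 2 m³)
1 m³ → container 4 (remaining 1 m³)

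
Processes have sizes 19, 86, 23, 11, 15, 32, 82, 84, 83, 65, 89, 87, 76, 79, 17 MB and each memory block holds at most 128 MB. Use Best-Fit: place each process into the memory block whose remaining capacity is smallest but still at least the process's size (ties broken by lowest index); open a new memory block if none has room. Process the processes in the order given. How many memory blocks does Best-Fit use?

9

Put 19 MB in memory block 1; 109 MB remain.
Put 86 MB in memory block 1; 23 MB remain.
Put 23 MB in memory block 1; 0 MB remain.
Put 11 MB in memory block 2; 117 MB remain.
Put 15 MB in memory block 2; 102 MB remain.
Put 32 MB in memory block 2; 70 MB remain.
Put 82 MB in memory block 3; 46 MB remain.
Put 84 MB in memory block 4; 44 MB remain.
Put 83 MB in memory block 5; 45 MB remain.
Put 65 MB in memory block 2; 5 MB remain.
Put 89 MB in memory block 6; 39 MB remain.
Put 87 MB in memory block 7; 41 MB remain.
Put 76 MB in memory block 8; 52 MB remain.
Put 79 MB in memory block 9; 49 MB remain.
Put 17 MB in memory block 6; 22 MB remain.
Final memory blocks: [19,86,23] [11,15,32,65] [82] [84] [83] [89,17] [87] [76] [79].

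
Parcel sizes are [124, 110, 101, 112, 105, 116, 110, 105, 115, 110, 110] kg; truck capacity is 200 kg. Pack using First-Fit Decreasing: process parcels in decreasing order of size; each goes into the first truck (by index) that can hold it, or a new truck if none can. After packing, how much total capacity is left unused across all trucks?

Sorted descending: 124, 116, 115, 112, 110, 110, 110, 110, 105, 105, 101.
Put 124 kg in truck 1; 76 kg remain.
Put 116 kg in truck 2; 84 kg remain.
Put 115 kg in truck 3; 85 kg remain.
Put 112 kg in truck 4; 88 kg remain.
Put 110 kg in truck 5; 90 kg remain.
Put 110 kg in truck 6; 90 kg remain.
Put 110 kg in truck 7; 90 kg remain.
Put 110 kg in truck 8; 90 kg remain.
Put 105 kg in truck 9; 95 kg remain.
Put 105 kg in truck 10; 95 kg remain.
Put 101 kg in truck 11; 99 kg remain.
11 trucks × 200 kg = 2200 kg; used 1218 kg; unused 982 kg.

982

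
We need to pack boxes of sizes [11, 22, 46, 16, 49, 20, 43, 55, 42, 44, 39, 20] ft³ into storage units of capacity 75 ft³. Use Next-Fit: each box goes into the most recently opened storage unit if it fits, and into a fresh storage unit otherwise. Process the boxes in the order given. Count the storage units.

8

Put 11 ft³ in storage unit 1; 64 ft³ remain.
Put 22 ft³ in storage unit 1; 42 ft³ remain.
Put 46 ft³ in storage unit 2; 29 ft³ remain.
Put 16 ft³ in storage unit 2; 13 ft³ remain.
Put 49 ft³ in storage unit 3; 26 ft³ remain.
Put 20 ft³ in storage unit 3; 6 ft³ remain.
Put 43 ft³ in storage unit 4; 32 ft³ remain.
Put 55 ft³ in storage unit 5; 20 ft³ remain.
Put 42 ft³ in storage unit 6; 33 ft³ remain.
Put 44 ft³ in storage unit 7; 31 ft³ remain.
Put 39 ft³ in storage unit 8; 36 ft³ remain.
Put 20 ft³ in storage unit 8; 16 ft³ remain.
Final storage units: [11,22] [46,16] [49,20] [43] [55] [42] [44] [39,20].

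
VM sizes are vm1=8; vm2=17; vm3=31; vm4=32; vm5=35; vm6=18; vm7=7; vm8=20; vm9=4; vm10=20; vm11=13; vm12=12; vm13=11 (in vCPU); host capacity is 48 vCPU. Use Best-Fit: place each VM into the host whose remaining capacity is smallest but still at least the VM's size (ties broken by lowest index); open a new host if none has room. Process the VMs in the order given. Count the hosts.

6

host 1: place vm1 (8 vCPU), 40 vCPU left
host 1: place vm2 (17 vCPU), 23 vCPU left
host 2: place vm3 (31 vCPU), 17 vCPU left
host 3: place vm4 (32 vCPU), 16 vCPU left
host 4: place vm5 (35 vCPU), 13 vCPU left
host 1: place vm6 (18 vCPU), 5 vCPU left
host 4: place vm7 (7 vCPU), 6 vCPU left
host 5: place vm8 (20 vCPU), 28 vCPU left
host 1: place vm9 (4 vCPU), 1 vCPU left
host 5: place vm10 (20 vCPU), 8 vCPU left
host 3: place vm11 (13 vCPU), 3 vCPU left
host 2: place vm12 (12 vCPU), 5 vCPU left
host 6: place vm13 (11 vCPU), 37 vCPU left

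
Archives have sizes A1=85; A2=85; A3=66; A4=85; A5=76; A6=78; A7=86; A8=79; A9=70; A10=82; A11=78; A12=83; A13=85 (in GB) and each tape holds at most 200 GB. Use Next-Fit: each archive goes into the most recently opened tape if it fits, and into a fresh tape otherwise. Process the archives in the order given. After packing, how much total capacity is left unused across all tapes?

362

A1 (85 GB) → tape 1 (remaining 115 GB)
A2 (85 GB) → tape 1 (remaining 30 GB)
A3 (66 GB) → tape 2 (remaining 134 GB)
A4 (85 GB) → tape 2 (remaining 49 GB)
A5 (76 GB) → tape 3 (remaining 124 GB)
A6 (78 GB) → tape 3 (remaining 46 GB)
A7 (86 GB) → tape 4 (remaining 114 GB)
A8 (79 GB) → tape 4 (remaining 35 GB)
A9 (70 GB) → tape 5 (remaining 130 GB)
A10 (82 GB) → tape 5 (remaining 48 GB)
A11 (78 GB) → tape 6 (remaining 122 GB)
A12 (83 GB) → tape 6 (remaining 39 GB)
A13 (85 GB) → tape 7 (remaining 115 GB)
7 tapes × 200 GB = 1400 GB; used 1038 GB; unused 362 GB.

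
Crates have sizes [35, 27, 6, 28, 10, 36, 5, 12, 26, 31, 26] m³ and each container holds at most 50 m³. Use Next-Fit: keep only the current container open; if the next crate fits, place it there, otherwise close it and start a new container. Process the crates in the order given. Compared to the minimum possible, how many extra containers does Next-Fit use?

Next-Fit: [35] [27,6] [28,10] [36,5] [12,26] [31] [26] → 7 containers.
7 crates exceed 25 m³ (half the capacity), and no two of those can share a container, so at least 7 containers are needed.
So 7 is already optimal.

0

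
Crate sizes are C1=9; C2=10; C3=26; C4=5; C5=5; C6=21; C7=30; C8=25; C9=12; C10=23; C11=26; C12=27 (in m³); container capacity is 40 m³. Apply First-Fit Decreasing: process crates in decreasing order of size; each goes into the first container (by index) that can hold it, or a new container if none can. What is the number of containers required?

7

Sorted descending: 30, 27, 26, 26, 25, 23, 21, 12, 10, 9, 5, 5.
Put 30 m³ in container 1; 10 m³ remain.
Put 27 m³ in container 2; 13 m³ remain.
Put 26 m³ in container 3; 14 m³ remain.
Put 26 m³ in container 4; 14 m³ remain.
Put 25 m³ in container 5; 15 m³ remain.
Put 23 m³ in container 6; 17 m³ remain.
Put 21 m³ in container 7; 19 m³ remain.
Put 12 m³ in container 2; 1 m³ remain.
Put 10 m³ in container 1; 0 m³ remain.
Put 9 m³ in container 3; 5 m³ remain.
Put 5 m³ in container 3; 0 m³ remain.
Put 5 m³ in container 4; 9 m³ remain.
Final containers: [30,10] [27,12] [26,9,5] [26,5] [25] [23] [21].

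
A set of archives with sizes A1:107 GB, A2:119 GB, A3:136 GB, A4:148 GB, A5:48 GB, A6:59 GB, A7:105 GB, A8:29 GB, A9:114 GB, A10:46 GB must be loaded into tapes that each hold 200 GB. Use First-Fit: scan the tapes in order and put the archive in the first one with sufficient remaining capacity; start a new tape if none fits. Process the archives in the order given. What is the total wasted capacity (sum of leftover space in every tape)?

tape 1: place A1 (107 GB), 93 GB left
tape 2: place A2 (119 GB), 81 GB left
tape 3: place A3 (136 GB), 64 GB left
tape 4: place A4 (148 GB), 52 GB left
tape 1: place A5 (48 GB), 45 GB left
tape 2: place A6 (59 GB), 22 GB left
tape 5: place A7 (105 GB), 95 GB left
tape 1: place A8 (29 GB), 16 GB left
tape 6: place A9 (114 GB), 86 GB left
tape 3: place A10 (46 GB), 18 GB left
6 tapes × 200 GB = 1200 GB; used 911 GB; unused 289 GB.

289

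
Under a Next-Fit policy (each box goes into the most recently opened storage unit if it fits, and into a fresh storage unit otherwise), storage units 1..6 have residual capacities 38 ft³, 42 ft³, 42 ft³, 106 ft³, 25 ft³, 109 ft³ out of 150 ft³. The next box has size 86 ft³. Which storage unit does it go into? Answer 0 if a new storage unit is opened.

6

Next-Fit only looks at storage unit 6, which has 109 ft³ free.
86 ft³ fits there.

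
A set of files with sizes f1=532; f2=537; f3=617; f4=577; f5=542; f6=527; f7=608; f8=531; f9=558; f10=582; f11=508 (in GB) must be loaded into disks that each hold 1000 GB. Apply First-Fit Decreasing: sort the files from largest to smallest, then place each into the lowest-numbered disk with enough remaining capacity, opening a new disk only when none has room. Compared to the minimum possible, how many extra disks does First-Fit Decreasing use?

0

First-Fit Decreasing: [617] [608] [582] [577] [558] [542] [537] [532] [531] [527] [508] → 11 disks.
11 files exceed 500 GB (half the capacity), and no two of those can share a disk, so at least 11 disks are needed.
So 11 is already optimal.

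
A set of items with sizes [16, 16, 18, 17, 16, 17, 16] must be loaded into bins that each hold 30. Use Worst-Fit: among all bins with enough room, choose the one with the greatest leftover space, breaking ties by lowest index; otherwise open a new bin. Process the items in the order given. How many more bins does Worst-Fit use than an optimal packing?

0

Worst-Fit: [16] [16] [18] [17] [16] [17] [16] → 7 bins.
7 items exceed 15 (half the capacity), and no two of those can share a bin, so at least 7 bins are needed.
So 7 is already optimal.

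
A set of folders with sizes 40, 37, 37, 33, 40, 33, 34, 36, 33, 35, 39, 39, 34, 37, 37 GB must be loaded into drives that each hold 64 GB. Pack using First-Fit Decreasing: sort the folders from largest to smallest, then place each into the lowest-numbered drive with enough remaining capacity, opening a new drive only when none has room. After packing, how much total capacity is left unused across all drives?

416

Sorted descending: 40, 40, 39, 39, 37, 37, 37, 37, 36, 35, 34, 34, 33, 33, 33.
drive 1: place 40 GB, 24 GB left
drive 2: place 40 GB, 24 GB left
drive 3: place 39 GB, 25 GB left
drive 4: place 39 GB, 25 GB left
drive 5: place 37 GB, 27 GB left
drive 6: place 37 GB, 27 GB left
drive 7: place 37 GB, 27 GB left
drive 8: place 37 GB, 27 GB left
drive 9: place 36 GB, 28 GB left
drive 10: place 35 GB, 29 GB left
drive 11: place 34 GB, 30 GB left
drive 12: place 34 GB, 30 GB left
drive 13: place 33 GB, 31 GB left
drive 14: place 33 GB, 31 GB left
drive 15: place 33 GB, 31 GB left
15 drives × 64 GB = 960 GB; used 544 GB; unused 416 GB.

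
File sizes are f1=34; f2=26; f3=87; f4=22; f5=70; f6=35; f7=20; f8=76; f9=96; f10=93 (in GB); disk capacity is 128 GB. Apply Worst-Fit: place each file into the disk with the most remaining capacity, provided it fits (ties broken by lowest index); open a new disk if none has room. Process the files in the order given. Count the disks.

6 disks

f1 (34 GB) → disk 1 (remaining 94 GB)
f2 (26 GB) → disk 1 (remaining 68 GB)
f3 (87 GB) → disk 2 (remaining 41 GB)
f4 (22 GB) → disk 1 (remaining 46 GB)
f5 (70 GB) → disk 3 (remaining 58 GB)
f6 (35 GB) → disk 3 (remaining 23 GB)
f7 (20 GB) → disk 1 (remaining 26 GB)
f8 (76 GB) → disk 4 (remaining 52 GB)
f9 (96 GB) → disk 5 (remaining 32 GB)
f10 (93 GB) → disk 6 (remaining 35 GB)
Final disks: [34,26,22,20] [87] [70,35] [76] [96] [93].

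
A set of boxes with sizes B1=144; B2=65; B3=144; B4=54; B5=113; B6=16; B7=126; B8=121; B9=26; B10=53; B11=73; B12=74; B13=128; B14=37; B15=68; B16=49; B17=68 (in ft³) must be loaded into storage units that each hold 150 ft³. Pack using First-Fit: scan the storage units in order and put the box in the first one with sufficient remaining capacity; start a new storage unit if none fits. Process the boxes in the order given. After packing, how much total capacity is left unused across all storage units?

291

Put B1 (144 ft³) in storage unit 1; 6 ft³ remain.
Put B2 (65 ft³) in storage unit 2; 85 ft³ remain.
Put B3 (144 ft³) in storage unit 3; 6 ft³ remain.
Put B4 (54 ft³) in storage unit 2; 31 ft³ remain.
Put B5 (113 ft³) in storage unit 4; 37 ft³ remain.
Put B6 (16 ft³) in storage unit 2; 15 ft³ remain.
Put B7 (126 ft³) in storage unit 5; 24 ft³ remain.
Put B8 (121 ft³) in storage unit 6; 29 ft³ remain.
Put B9 (26 ft³) in storage unit 4; 11 ft³ remain.
Put B10 (53 ft³) in storage unit 7; 97 ft³ remain.
Put B11 (73 ft³) in storage unit 7; 24 ft³ remain.
Put B12 (74 ft³) in storage unit 8; 76 ft³ remain.
Put B13 (128 ft³) in storage unit 9; 22 ft³ remain.
Put B14 (37 ft³) in storage unit 8; 39 ft³ remain.
Put B15 (68 ft³) in storage unit 10; 82 ft³ remain.
Put B16 (49 ft³) in storage unit 10; 33 ft³ remain.
Put B17 (68 ft³) in storage unit 11; 82 ft³ remain.
11 storage units × 150 ft³ = 1650 ft³; used 1359 ft³; unused 291 ft³.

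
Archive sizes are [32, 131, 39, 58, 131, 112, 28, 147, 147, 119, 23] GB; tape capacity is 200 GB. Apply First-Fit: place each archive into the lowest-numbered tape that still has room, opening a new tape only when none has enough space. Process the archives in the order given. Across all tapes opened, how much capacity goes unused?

433

tape 1: place 32 GB, 168 GB left
tape 1: place 131 GB, 37 GB left
tape 2: place 39 GB, 161 GB left
tape 2: place 58 GB, 103 GB left
tape 3: place 131 GB, 69 GB left
tape 4: place 112 GB, 88 GB left
tape 1: place 28 GB, 9 GB left
tape 5: place 147 GB, 53 GB left
tape 6: place 147 GB, 53 GB left
tape 7: place 119 GB, 81 GB left
tape 2: place 23 GB, 80 GB left
7 tapes × 200 GB = 1400 GB; used 967 GB; unused 433 GB.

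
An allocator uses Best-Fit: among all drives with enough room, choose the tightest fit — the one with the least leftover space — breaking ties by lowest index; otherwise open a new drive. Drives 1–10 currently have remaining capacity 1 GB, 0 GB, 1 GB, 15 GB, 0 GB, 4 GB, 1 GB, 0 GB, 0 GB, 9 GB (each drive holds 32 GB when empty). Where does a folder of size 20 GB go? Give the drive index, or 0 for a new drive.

No drive has ≥ 20 GB free, so a new drive is opened.

0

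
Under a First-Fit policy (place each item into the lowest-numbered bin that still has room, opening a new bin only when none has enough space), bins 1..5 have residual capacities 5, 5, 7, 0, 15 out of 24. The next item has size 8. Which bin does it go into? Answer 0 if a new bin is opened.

5

Bins with room: bin 5 (15).
The first with room is bin 5.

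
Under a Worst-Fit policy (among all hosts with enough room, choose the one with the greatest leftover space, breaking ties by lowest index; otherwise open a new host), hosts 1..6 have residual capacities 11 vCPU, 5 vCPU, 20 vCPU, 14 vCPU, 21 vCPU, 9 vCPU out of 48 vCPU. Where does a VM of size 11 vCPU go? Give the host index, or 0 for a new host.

5

Hosts with room: host 1 (11 vCPU), host 3 (20 vCPU), host 4 (14 vCPU), host 5 (21 vCPU).
Most room is host 5 with 21 vCPU free.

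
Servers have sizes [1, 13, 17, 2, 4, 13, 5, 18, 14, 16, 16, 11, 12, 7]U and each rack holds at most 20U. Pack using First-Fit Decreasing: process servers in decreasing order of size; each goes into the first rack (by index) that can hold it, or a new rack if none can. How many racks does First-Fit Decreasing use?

Sorted descending: 18, 17, 16, 16, 14, 13, 13, 12, 11, 7, 5, 4, 2, 1.
18U → rack 1 (remaining 2U)
17U → rack 2 (remaining 3U)
16U → rack 3 (remaining 4U)
16U → rack 4 (remaining 4U)
14U → rack 5 (remaining 6U)
13U → rack 6 (remaining 7U)
13U → rack 7 (remaining 7U)
12U → rack 8 (remaining 8U)
11U → rack 9 (remaining 9U)
7U → rack 6 (remaining 0U)
5U → rack 5 (remaining 1U)
4U → rack 3 (remaining 0U)
2U → rack 1 (remaining 0U)
1U → rack 2 (remaining 2U)
Final racks: [18,2] [17,1] [16,4] [16] [14,5] [13,7] [13] [12] [11].

9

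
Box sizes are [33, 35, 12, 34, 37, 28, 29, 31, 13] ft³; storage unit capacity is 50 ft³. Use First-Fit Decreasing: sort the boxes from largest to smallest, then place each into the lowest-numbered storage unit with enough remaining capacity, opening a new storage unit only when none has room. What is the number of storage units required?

7 storage units

Sorted descending: 37, 35, 34, 33, 31, 29, 28, 13, 12.
storage unit 1: place 37 ft³, 13 ft³ left
storage unit 2: place 35 ft³, 15 ft³ left
storage unit 3: place 34 ft³, 16 ft³ left
storage unit 4: place 33 ft³, 17 ft³ left
storage unit 5: place 31 ft³, 19 ft³ left
storage unit 6: place 29 ft³, 21 ft³ left
storage unit 7: place 28 ft³, 22 ft³ left
storage unit 1: place 13 ft³, 0 ft³ left
storage unit 2: place 12 ft³, 3 ft³ left
Final storage units: [37,13] [35,12] [34] [33] [31] [29] [28].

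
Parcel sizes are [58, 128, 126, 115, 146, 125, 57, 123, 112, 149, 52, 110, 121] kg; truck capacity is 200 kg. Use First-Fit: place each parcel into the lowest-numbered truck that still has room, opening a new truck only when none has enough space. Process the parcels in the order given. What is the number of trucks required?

10 trucks

Put 58 kg in truck 1; 142 kg remain.
Put 128 kg in truck 1; 14 kg remain.
Put 126 kg in truck 2; 74 kg remain.
Put 115 kg in truck 3; 85 kg remain.
Put 146 kg in truck 4; 54 kg remain.
Put 125 kg in truck 5; 75 kg remain.
Put 57 kg in truck 2; 17 kg remain.
Put 123 kg in truck 6; 77 kg remain.
Put 112 kg in truck 7; 88 kg remain.
Put 149 kg in truck 8; 51 kg remain.
Put 52 kg in truck 3; 33 kg remain.
Put 110 kg in truck 9; 90 kg remain.
Put 121 kg in truck 10; 79 kg remain.
Final trucks: [58,128] [126,57] [115,52] [146] [125] [123] [112] [149] [110] [121].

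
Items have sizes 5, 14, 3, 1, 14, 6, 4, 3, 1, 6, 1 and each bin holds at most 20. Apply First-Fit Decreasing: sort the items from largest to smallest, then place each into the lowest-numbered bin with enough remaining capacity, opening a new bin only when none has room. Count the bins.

Sorted descending: 14, 14, 6, 6, 5, 4, 3, 3, 1, 1, 1.
14 → bin 1 (remaining 6)
14 → bin 2 (remaining 6)
6 → bin 1 (remaining 0)
6 → bin 2 (remaining 0)
5 → bin 3 (remaining 15)
4 → bin 3 (remaining 11)
3 → bin 3 (remaining 8)
3 → bin 3 (remaining 5)
1 → bin 3 (remaining 4)
1 → bin 3 (remaining 3)
1 → bin 3 (remaining 2)
Final bins: [14,6] [14,6] [5,4,3,3,1,1,1].

3 bins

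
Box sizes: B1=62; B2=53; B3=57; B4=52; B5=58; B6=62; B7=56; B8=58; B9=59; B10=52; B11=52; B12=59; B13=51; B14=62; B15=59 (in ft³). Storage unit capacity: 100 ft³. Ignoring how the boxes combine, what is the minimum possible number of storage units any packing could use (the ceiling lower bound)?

Total size = 62 + 53 + 57 + 52 + 58 + 62 + 56 + 58 + 59 + 52 + 52 + 59 + 51 + 62 + 59 = 852 ft³.
⌈852 / 100⌉ = 9.

9 storage units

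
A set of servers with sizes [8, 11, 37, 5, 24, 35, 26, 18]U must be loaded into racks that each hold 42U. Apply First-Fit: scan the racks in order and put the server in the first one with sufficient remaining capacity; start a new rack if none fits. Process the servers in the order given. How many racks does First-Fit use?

5

Put 8U in rack 1; 34U remain.
Put 11U in rack 1; 23U remain.
Put 37U in rack 2; 5U remain.
Put 5U in rack 1; 18U remain.
Put 24U in rack 3; 18U remain.
Put 35U in rack 4; 7U remain.
Put 26U in rack 5; 16U remain.
Put 18U in rack 1; 0U remain.
Final racks: [8,11,5,18] [37] [24] [35] [26].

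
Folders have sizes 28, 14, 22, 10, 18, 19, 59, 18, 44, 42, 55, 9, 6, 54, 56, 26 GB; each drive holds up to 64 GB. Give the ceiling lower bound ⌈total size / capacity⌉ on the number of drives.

8 drives

Total size = 28 + 14 + 22 + 10 + 18 + 19 + 59 + 18 + 44 + 42 + 55 + 9 + 6 + 54 + 56 + 26 = 480 GB.
⌈480 / 64⌉ = 8.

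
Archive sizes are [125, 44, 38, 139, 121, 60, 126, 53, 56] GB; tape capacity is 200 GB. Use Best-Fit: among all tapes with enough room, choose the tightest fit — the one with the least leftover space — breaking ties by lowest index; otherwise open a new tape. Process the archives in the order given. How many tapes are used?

Put 125 GB in tape 1; 75 GB remain.
Put 44 GB in tape 1; 31 GB remain.
Put 38 GB in tape 2; 162 GB remain.
Put 139 GB in tape 2; 23 GB remain.
Put 121 GB in tape 3; 79 GB remain.
Put 60 GB in tape 3; 19 GB remain.
Put 126 GB in tape 4; 74 GB remain.
Put 53 GB in tape 4; 21 GB remain.
Put 56 GB in tape 5; 144 GB remain.

5 tapes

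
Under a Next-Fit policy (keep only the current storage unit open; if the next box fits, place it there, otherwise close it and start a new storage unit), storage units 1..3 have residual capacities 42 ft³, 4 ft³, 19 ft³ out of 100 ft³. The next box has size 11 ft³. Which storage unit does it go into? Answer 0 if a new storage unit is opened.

Next-Fit only looks at storage unit 3, which has 19 ft³ free.
11 ft³ fits there.

3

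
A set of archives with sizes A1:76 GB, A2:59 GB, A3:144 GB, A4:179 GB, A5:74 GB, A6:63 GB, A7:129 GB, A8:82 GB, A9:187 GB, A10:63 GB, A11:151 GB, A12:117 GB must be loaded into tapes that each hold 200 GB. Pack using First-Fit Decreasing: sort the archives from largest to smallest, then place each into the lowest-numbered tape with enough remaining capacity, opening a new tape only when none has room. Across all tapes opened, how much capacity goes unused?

276

Sorted descending: 187, 179, 151, 144, 129, 117, 82, 76, 74, 63, 63, 59.
187 GB → tape 1 (remaining 13 GB)
179 GB → tape 2 (remaining 21 GB)
151 GB → tape 3 (remaining 49 GB)
144 GB → tape 4 (remaining 56 GB)
129 GB → tape 5 (remaining 71 GB)
117 GB → tape 6 (remaining 83 GB)
82 GB → tape 6 (remaining 1 GB)
76 GB → tape 7 (remaining 124 GB)
74 GB → tape 7 (remaining 50 GB)
63 GB → tape 5 (remaining 8 GB)
63 GB → tape 8 (remaining 137 GB)
59 GB → tape 8 (remaining 78 GB)
8 tapes × 200 GB = 1600 GB; used 1324 GB; unused 276 GB.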